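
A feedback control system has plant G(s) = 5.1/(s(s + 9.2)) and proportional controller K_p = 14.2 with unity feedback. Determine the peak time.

Closed-loop characteristic equation: s² + 9.2s + 72.42 = 0, so ω_n = 8.51 rad/s and ζ = 9.2/(2·8.51) = 0.5405.
Damped frequency ω_d = ω_n√(1−ζ²) = 7.16 rad/s, so peak time T_p = π/ω_d = 0.439 s.

T_p = 0.439 s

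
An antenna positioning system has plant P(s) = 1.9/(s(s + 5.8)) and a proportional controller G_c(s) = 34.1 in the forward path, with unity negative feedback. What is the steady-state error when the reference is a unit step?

0

The open loop G_c(s)P(s) has a pole at the origin (type 1), so the static position error constant is infinite and e_ss = 1/(1+∞) = 0.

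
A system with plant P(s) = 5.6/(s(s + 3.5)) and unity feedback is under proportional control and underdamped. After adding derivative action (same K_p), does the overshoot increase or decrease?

With PD the characteristic equation becomes s² + (a + K·K_d)s + K·K_p = 0; the damping term grows, ζ rises, overshoot falls.

decrease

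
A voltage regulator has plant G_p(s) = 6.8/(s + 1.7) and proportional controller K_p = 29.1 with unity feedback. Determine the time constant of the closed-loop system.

τ = 0.00501 s

Closed-loop transfer function: T(s) = K_p·G_p(s)/(1 + K_p·G_p(s)) = 197.9/(s + 1.7 + 197.9) = 197.9/(s + 199.6).
Time constant τ = 1/199.6 = 0.00501 s.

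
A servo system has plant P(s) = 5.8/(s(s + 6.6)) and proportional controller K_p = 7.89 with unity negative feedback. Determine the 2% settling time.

T_s ≈ 1.21 s

From 1 + K_pP(s) = 0: s² + 6.6s + 45.76 = 0 ⇒ ω_n = 6.765, ζ = 0.4878.
2% settling time T_s ≈ 4/(ζω_n) = 4/3.3 = 1.21 s.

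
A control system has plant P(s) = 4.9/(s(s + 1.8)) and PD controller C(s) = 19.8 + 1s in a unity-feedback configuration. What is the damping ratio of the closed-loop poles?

ζ = 0.34

Forward path: (19.8 + 1s)·4.9/(s(s+1.8)). The closed-loop characteristic equation is s² + (1.8 + 4.9·1)s + 4.9·19.8 = 0.
That is s² + 6.7s + 97.02 = 0, so ω_n = 9.85 rad/s and ζ = 6.7/(2·9.85) = 0.3401.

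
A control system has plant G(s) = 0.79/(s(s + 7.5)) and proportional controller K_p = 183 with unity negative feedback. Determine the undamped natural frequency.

ω_n = 12 rad/s

1 + K_p·G(s) = 0 gives s² + 7.5s + 144.6 = 0.
So ω_n² = 144.6 ⇒ ω_n = 12.02 rad/s, and ζ = 7.5/(2ω_n) = 0.312.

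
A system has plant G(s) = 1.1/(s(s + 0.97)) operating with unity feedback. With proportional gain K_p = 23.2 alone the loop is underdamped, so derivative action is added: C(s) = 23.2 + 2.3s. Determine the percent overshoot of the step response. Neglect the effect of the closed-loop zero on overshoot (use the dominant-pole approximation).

Forward path: (23.2 + 2.3s)·1.1/(s(s+0.97)). The closed-loop characteristic equation is s² + (0.97 + 1.1·2.3)s + 1.1·23.2 = 0.
That is s² + 3.5s + 25.52 = 0, so ω_n = 5.052 rad/s and ζ = 3.5/(2·5.052) = 0.3464.
%OS = 100·exp(−πζ/√(1−ζ²)) = 31.3%.

31.3%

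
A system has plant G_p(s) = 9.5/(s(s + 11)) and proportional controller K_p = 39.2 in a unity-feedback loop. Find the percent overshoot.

The closed-loop denominator s² + 11s + 372.4 gives ω_n = √372.4 = 19.3 and ζ = 11/(2ω_n) = 0.285.
%OS = 100·exp(−πζ/√(1−ζ²)) = 100·exp(−π·0.285/√0.9188) = 39.3%.

39.3%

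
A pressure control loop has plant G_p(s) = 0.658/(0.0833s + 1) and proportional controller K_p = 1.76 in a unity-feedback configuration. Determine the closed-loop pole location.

s = -25.91

Closed loop: T(s) = K_p·G_p/(1+K_p·G_p) = 1.158/(0.0833s + 1 + 1.158), with pole at s = −(1 + 1.158)/0.0833 = −25.91.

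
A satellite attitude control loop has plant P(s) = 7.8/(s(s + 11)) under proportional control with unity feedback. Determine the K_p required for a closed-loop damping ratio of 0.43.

K_p = 21

Closed-loop characteristic equation: s² + 11s + K_p·7.8 = 0.
So ω_n = √(7.8K_p) and 2ζω_n = 11, giving ζ = 11/(2√(7.8K_p)).
Setting ζ = 0.43: √(7.8K_p) = 11/(2·0.43) = 12.79, so K_p = 163.6/7.8 = 21.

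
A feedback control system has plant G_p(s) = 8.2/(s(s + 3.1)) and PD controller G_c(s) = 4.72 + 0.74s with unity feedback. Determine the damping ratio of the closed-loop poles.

ζ = 0.737

Forward path: (4.72 + 0.74s)·8.2/(s(s+3.1)). The closed-loop characteristic equation is s² + (3.1 + 8.2·0.74)s + 8.2·4.72 = 0.
That is s² + 9.168s + 38.7 = 0, so ω_n = 6.221 rad/s and ζ = 9.168/(2·6.221) = 0.7368.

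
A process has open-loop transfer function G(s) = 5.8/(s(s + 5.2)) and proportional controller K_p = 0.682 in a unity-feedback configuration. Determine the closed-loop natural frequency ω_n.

ω_n = 1.99 rad/s

With unity feedback the closed-loop characteristic equation is s² + 5.2s + 0.682·5.8 = s² + 5.2s + 3.956 = 0.
So ω_n² = 3.956 ⇒ ω_n = 1.989 rad/s, and ζ = 5.2/(2ω_n) = 1.31.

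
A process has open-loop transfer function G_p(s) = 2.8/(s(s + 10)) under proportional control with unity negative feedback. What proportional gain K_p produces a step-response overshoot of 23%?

K_p = 49.7

From %OS = 100·exp(−πζ/√(1−ζ²)) = 23%, ζ = −ln(0.23)/√(π²+ln²(0.23)) = 0.4237.
Characteristic equation s² + 10s + 2.8K_p = 0 gives ζ = 10/(2√(2.8K_p)).
Setting ζ = 0.4237: √(2.8K_p) = 10/(2·0.4237) = 11.8, so K_p = 139.2/2.8 = 49.7.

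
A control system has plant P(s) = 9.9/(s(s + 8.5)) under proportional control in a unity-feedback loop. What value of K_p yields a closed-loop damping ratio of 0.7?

Closed-loop characteristic equation: s² + 8.5s + K_p·9.9 = 0.
So ω_n = √(9.9K_p) and 2ζω_n = 8.5, giving ζ = 8.5/(2√(9.9K_p)).
Setting ζ = 0.7: √(9.9K_p) = 8.5/(2·0.7) = 6.071, so K_p = 36.86/9.9 = 3.72.

K_p = 3.72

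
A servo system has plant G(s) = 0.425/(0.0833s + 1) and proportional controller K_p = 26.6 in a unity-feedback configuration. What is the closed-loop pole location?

Closed loop: T(s) = K_p·G/(1+K_p·G) = 11.3/(0.0833s + 1 + 11.3), with pole at s = −(1 + 11.3)/0.0833 = −147.7.

s = -147.7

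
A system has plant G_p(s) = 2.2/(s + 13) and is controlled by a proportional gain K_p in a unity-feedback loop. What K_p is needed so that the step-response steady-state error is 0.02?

K_p = 290

For a type-0 loop with proportional control, e_ss = 1/(1 + K_p·G_p(0)).
G_p(0) = 0.1692. Require 1/(1 + K_p·0.1692) = 0.02, so 1 + 0.1692·K_p = 50.
K_p = (50 − 1)/0.1692 = 290.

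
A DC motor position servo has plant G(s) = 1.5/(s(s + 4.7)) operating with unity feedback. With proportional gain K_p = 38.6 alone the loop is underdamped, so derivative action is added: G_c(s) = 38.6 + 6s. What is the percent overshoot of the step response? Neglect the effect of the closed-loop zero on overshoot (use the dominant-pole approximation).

Forward path: (38.6 + 6s)·1.5/(s(s+4.7)). The closed-loop characteristic equation is s² + (4.7 + 1.5·6)s + 1.5·38.6 = 0.
That is s² + 13.7s + 57.9 = 0, so ω_n = 7.609 rad/s and ζ = 13.7/(2·7.609) = 0.9002.
%OS = 100·exp(−πζ/√(1−ζ²)) = 0.151%.

0.151%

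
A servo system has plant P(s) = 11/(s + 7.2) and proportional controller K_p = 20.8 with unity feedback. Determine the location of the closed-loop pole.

Closed-loop transfer function: T(s) = K_p·P(s)/(1 + K_p·P(s)) = 228.8/(s + 7.2 + 228.8) = 228.8/(s + 236).
The closed-loop pole is at s = −236.

s = -236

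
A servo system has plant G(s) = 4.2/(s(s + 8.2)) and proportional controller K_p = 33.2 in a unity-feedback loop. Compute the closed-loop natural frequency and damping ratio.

With unity feedback the closed-loop characteristic equation is s² + 8.2s + 33.2·4.2 = s² + 8.2s + 139.4 = 0.
Matching s² + 2ζω_n s + ω_n²: ω_n = √139.4 = 11.81 rad/s and 2ζω_n = 8.2, so ζ = 8.2/(2·11.81) = 0.347.

ω_n = 11.8 rad/s, ζ = 0.347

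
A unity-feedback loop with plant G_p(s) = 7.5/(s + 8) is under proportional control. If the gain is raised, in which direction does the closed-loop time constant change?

The closed-loop bandwidth 8+K_p·7.5 grows with K_p, so τ shrinks.

decrease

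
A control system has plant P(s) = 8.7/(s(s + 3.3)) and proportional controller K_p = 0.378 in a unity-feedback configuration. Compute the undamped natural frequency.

ω_n = 1.81 rad/s

The closed-loop denominator is s(s+3.3) + 0.378·8.7 = s² + 3.3s + 3.289.
Matching s² + 2ζω_n s + ω_n²: ω_n = √3.289 = 1.813 rad/s and 2ζω_n = 3.3, so ζ = 3.3/(2·1.813) = 0.91.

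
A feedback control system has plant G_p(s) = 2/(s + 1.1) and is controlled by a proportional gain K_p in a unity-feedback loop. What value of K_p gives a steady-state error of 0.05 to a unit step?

K_p = 10.5

Steady-state error for a unit step on this type-0 loop is 1/(1 + K_p·G_p(0)).
G_p(0) = 1.818. Require 1/(1 + K_p·1.818) = 0.05, so 1 + 1.818·K_p = 20.
K_p = (20 − 1)/1.818 = 10.5.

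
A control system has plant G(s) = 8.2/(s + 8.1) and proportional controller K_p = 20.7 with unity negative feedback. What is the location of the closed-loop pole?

Closed-loop transfer function: T(s) = K_p·G(s)/(1 + K_p·G(s)) = 169.7/(s + 8.1 + 169.7) = 169.7/(s + 177.8).
The closed-loop pole is at s = −177.8.

s = -177.8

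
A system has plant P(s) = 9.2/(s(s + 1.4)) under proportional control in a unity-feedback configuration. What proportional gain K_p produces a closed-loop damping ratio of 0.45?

Closed-loop characteristic equation: s² + 1.4s + K_p·9.2 = 0.
So ω_n = √(9.2K_p) and 2ζω_n = 1.4, giving ζ = 1.4/(2√(9.2K_p)).
Setting ζ = 0.45: √(9.2K_p) = 1.4/(2·0.45) = 1.556, so K_p = 2.42/9.2 = 0.263.

K_p = 0.263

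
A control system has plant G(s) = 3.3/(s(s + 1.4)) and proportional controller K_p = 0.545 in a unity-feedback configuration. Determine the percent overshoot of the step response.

14.6%

The closed-loop denominator s² + 1.4s + 1.798 gives ω_n = √1.798 = 1.341 and ζ = 1.4/(2ω_n) = 0.522.
%OS = 100·exp(−πζ/√(1−ζ²)) = 100·exp(−π·0.522/√0.7276) = 14.6%.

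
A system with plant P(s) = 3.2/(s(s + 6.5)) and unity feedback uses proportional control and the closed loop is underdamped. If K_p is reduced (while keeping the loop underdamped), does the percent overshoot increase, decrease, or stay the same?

ζ = 6.5/(2√(3.2K_p)) rises as K_p falls; higher damping means less overshoot.

decrease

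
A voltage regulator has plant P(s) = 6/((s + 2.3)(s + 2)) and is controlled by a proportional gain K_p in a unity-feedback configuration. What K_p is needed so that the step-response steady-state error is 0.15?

The loop is type 0, so e_ss(step) = 1/(1 + K_pos) with K_pos = K_p·P(0).
P(0) = 1.304. Require 1/(1 + K_p·1.304) = 0.15, so 1 + 1.304·K_p = 6.667.
K_p = (6.667 − 1)/1.304 = 4.34.

K_p = 4.34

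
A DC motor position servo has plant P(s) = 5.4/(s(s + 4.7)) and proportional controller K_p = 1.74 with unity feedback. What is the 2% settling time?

T_s ≈ 1.7 s

From 1 + K_pP(s) = 0: s² + 4.7s + 9.396 = 0 ⇒ ω_n = 3.065, ζ = 0.7666.
2% settling time T_s ≈ 4/(ζω_n) = 4/2.35 = 1.7 s.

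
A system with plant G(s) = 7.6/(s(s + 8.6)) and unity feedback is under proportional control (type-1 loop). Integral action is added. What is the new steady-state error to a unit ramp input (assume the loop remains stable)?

The integrator raises the loop to type 2, so K_v → ∞ and e_ss to a ramp is zero.

0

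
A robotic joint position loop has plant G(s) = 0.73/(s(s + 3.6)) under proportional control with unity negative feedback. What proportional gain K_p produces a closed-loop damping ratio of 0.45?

Closed-loop characteristic equation: s² + 3.6s + K_p·0.73 = 0.
So ω_n = √(0.73K_p) and 2ζω_n = 3.6, giving ζ = 3.6/(2√(0.73K_p)).
Setting ζ = 0.45: √(0.73K_p) = 3.6/(2·0.45) = 4, so K_p = 16/0.73 = 21.9.

K_p = 21.9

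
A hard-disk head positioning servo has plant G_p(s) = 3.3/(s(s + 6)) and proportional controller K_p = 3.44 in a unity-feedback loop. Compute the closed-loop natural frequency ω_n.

ω_n = 3.37 rad/s

With unity feedback the closed-loop characteristic equation is s² + 6s + 3.44·3.3 = s² + 6s + 11.35 = 0.
Matching s² + 2ζω_n s + ω_n²: ω_n = √11.35 = 3.369 rad/s and 2ζω_n = 6, so ζ = 6/(2·3.369) = 0.89.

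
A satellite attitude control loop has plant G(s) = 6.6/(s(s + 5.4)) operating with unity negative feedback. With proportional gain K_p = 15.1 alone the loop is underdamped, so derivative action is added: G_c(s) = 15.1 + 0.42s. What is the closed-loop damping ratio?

ζ = 0.409

Forward path: (15.1 + 0.42s)·6.6/(s(s+5.4)). The closed-loop characteristic equation is s² + (5.4 + 6.6·0.42)s + 6.6·15.1 = 0.
That is s² + 8.172s + 99.66 = 0, so ω_n = 9.983 rad/s and ζ = 8.172/(2·9.983) = 0.4093.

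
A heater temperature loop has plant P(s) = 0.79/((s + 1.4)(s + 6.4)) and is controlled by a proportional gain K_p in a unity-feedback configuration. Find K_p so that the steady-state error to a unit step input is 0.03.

Steady-state error for a unit step on this type-0 loop is 1/(1 + K_p·P(0)).
P(0) = 0.08817. Require 1/(1 + K_p·0.08817) = 0.03, so 1 + 0.08817·K_p = 33.33.
K_p = (33.33 − 1)/0.08817 = 367.

K_p = 367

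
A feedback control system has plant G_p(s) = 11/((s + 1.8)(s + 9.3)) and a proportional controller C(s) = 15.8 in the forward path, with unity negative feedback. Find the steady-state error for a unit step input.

The loop is type 0. Static position error constant K_pos = C(0)·G_p(0) = 15.8·0.6571 = 10.38.
Steady-state error to a unit step: e_ss = 1/(1+K_pos) = 1/11.38 = 0.0879.

0.0879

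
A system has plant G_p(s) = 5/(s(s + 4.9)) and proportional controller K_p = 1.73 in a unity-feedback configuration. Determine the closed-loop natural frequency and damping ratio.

ω_n = 2.94 rad/s, ζ = 0.833

1 + K_p·G_p(s) = 0 gives s² + 4.9s + 8.65 = 0.
So ω_n² = 8.65 ⇒ ω_n = 2.941 rad/s, and ζ = 4.9/(2ω_n) = 0.833.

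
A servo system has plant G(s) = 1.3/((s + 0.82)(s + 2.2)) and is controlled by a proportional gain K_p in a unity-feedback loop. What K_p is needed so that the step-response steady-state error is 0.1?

K_p = 12.5

Steady-state error for a unit step on this type-0 loop is 1/(1 + K_p·G(0)).
G(0) = 0.7206. Require 1/(1 + K_p·0.7206) = 0.1, so 1 + 0.7206·K_p = 10.
K_p = (10 − 1)/0.7206 = 12.5.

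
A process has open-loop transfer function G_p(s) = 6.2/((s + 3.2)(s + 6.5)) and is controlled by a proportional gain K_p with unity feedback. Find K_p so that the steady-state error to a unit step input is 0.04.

Steady-state error for a unit step on this type-0 loop is 1/(1 + K_p·G_p(0)).
G_p(0) = 0.2981. Require 1/(1 + K_p·0.2981) = 0.04, so 1 + 0.2981·K_p = 25.
K_p = (25 − 1)/0.2981 = 80.5.

K_p = 80.5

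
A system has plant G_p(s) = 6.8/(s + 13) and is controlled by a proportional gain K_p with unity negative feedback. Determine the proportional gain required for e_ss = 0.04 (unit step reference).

Steady-state error for a unit step on this type-0 loop is 1/(1 + K_p·G_p(0)).
G_p(0) = 0.5231. Require 1/(1 + K_p·0.5231) = 0.04, so 1 + 0.5231·K_p = 25.
K_p = (25 − 1)/0.5231 = 45.9.

K_p = 45.9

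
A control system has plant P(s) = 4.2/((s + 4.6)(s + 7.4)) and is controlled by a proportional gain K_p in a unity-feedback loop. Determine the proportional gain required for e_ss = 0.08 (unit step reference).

Steady-state error for a unit step on this type-0 loop is 1/(1 + K_p·P(0)).
P(0) = 0.1234. Require 1/(1 + K_p·0.1234) = 0.08, so 1 + 0.1234·K_p = 12.5.
K_p = (12.5 − 1)/0.1234 = 93.2.

K_p = 93.2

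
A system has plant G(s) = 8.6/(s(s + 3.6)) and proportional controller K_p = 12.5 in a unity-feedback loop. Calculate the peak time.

The closed-loop denominator s² + 3.6s + 107.5 gives ω_n = √107.5 = 10.37 and ζ = 3.6/(2ω_n) = 0.1736.
Damped frequency ω_d = ω_n√(1−ζ²) = 10.21 rad/s, so peak time T_p = π/ω_d = 0.308 s.

T_p = 0.308 s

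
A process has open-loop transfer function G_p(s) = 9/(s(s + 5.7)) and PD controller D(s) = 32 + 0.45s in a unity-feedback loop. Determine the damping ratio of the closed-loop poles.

ζ = 0.287

Forward path: (32 + 0.45s)·9/(s(s+5.7)). The closed-loop characteristic equation is s² + (5.7 + 9·0.45)s + 9·32 = 0.
That is s² + 9.75s + 288 = 0, so ω_n = 16.97 rad/s and ζ = 9.75/(2·16.97) = 0.2873.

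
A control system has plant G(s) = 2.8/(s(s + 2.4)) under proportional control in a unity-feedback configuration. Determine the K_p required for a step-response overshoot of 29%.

From %OS = 100·exp(−πζ/√(1−ζ²)) = 29%, ζ = −ln(0.29)/√(π²+ln²(0.29)) = 0.3666.
Characteristic equation s² + 2.4s + 2.8K_p = 0 gives ζ = 2.4/(2√(2.8K_p)).
Setting ζ = 0.3666: √(2.8K_p) = 2.4/(2·0.3666) = 3.273, so K_p = 10.71/2.8 = 3.83.

K_p = 3.83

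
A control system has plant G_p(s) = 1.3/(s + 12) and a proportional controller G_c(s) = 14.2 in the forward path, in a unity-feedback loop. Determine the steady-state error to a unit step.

0.394

The loop is type 0. Static position error constant K_pos = G_c(0)·G_p(0) = 14.2·0.1083 = 1.538.
Steady-state error to a unit step: e_ss = 1/(1+K_pos) = 1/2.538 = 0.394.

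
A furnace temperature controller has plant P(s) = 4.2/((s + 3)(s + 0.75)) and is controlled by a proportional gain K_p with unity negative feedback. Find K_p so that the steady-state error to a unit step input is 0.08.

For a type-0 loop with proportional control, e_ss = 1/(1 + K_p·P(0)).
P(0) = 1.867. Require 1/(1 + K_p·1.867) = 0.08, so 1 + 1.867·K_p = 12.5.
K_p = (12.5 − 1)/1.867 = 6.16.

K_p = 6.16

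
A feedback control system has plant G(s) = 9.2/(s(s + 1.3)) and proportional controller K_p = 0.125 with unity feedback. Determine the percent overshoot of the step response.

From 1 + K_pG(s) = 0: s² + 1.3s + 1.15 = 0 ⇒ ω_n = 1.072, ζ = 0.6061.
%OS = 100·exp(−πζ/√(1−ζ²)) = 100·exp(−π·0.6061/√0.6326) = 9.13%.

9.13%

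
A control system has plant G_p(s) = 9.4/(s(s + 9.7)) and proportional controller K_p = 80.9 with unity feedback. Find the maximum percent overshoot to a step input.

57%

Closed-loop characteristic equation: s² + 9.7s + 760.5 = 0, so ω_n = 27.58 rad/s and ζ = 9.7/(2·27.58) = 0.1759.
%OS = 100·exp(−πζ/√(1−ζ²)) = 100·exp(−π·0.1759/√0.9691) = 57%.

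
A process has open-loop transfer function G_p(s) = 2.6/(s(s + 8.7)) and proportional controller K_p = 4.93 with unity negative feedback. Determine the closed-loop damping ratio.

With unity feedback the closed-loop characteristic equation is s² + 8.7s + 4.93·2.6 = s² + 8.7s + 12.82 = 0.
Matching s² + 2ζω_n s + ω_n²: ω_n = √12.82 = 3.58 rad/s and 2ζω_n = 8.7, so ζ = 8.7/(2·3.58) = 1.22.

ζ = 1.22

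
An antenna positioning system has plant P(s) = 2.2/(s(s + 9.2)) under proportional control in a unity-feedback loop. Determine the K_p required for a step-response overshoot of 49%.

From %OS = 100·exp(−πζ/√(1−ζ²)) = 49%, ζ = −ln(0.49)/√(π²+ln²(0.49)) = 0.2214.
Characteristic equation s² + 9.2s + 2.2K_p = 0 gives ζ = 9.2/(2√(2.2K_p)).
Setting ζ = 0.2214: √(2.2K_p) = 9.2/(2·0.2214) = 20.77, so K_p = 431.6/2.2 = 196.

K_p = 196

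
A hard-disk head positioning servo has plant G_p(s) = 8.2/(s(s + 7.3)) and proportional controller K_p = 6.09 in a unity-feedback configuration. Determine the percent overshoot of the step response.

15%

From 1 + K_pG_p(s) = 0: s² + 7.3s + 49.94 = 0 ⇒ ω_n = 7.067, ζ = 0.5165.
%OS = 100·exp(−πζ/√(1−ζ²)) = 100·exp(−π·0.5165/√0.7332) = 15%.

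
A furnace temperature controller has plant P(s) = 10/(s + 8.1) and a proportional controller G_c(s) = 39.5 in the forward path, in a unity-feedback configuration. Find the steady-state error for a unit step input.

0.0201

The loop is type 0. Static position error constant K_pos = G_c(0)·P(0) = 39.5·1.235 = 48.77.
Steady-state error to a unit step: e_ss = 1/(1+K_pos) = 1/49.77 = 0.0201.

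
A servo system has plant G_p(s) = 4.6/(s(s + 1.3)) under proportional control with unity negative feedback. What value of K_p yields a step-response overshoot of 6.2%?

From %OS = 100·exp(−πζ/√(1−ζ²)) = 6.2%, ζ = −ln(0.062)/√(π²+ln²(0.062)) = 0.6628.
Characteristic equation s² + 1.3s + 4.6K_p = 0 gives ζ = 1.3/(2√(4.6K_p)).
Setting ζ = 0.6628: √(4.6K_p) = 1.3/(2·0.6628) = 0.9807, so K_p = 0.9618/4.6 = 0.209.

K_p = 0.209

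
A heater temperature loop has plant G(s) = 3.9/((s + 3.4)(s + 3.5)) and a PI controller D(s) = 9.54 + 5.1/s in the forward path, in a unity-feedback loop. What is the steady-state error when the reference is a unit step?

0

The open loop D(s)G(s) has a pole at the origin (type 1), so the static position error constant is infinite and e_ss = 1/(1+∞) = 0.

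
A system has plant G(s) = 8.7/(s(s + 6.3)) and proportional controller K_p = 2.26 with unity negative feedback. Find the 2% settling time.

T_s ≈ 1.27 s

Closed-loop characteristic equation: s² + 6.3s + 19.66 = 0, so ω_n = 4.434 rad/s and ζ = 6.3/(2·4.434) = 0.7104.
2% settling time T_s ≈ 4/(ζω_n) = 4/3.15 = 1.27 s.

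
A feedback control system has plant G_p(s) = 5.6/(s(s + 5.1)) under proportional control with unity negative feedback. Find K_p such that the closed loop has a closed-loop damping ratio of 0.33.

Closed-loop characteristic equation: s² + 5.1s + K_p·5.6 = 0.
So ω_n = √(5.6K_p) and 2ζω_n = 5.1, giving ζ = 5.1/(2√(5.6K_p)).
Setting ζ = 0.33: √(5.6K_p) = 5.1/(2·0.33) = 7.727, so K_p = 59.71/5.6 = 10.7.

K_p = 10.7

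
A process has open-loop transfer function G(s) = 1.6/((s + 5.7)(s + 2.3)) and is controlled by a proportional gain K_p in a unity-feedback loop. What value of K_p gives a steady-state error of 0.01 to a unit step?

K_p = 811

For a type-0 loop with proportional control, e_ss = 1/(1 + K_p·G(0)).
G(0) = 0.122. Require 1/(1 + K_p·0.122) = 0.01, so 1 + 0.122·K_p = 100.
K_p = (100 − 1)/0.122 = 811.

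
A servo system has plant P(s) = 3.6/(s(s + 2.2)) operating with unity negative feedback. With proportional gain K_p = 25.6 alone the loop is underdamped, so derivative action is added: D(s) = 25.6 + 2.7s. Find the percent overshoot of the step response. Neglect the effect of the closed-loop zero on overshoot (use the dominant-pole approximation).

8.31%

Forward path: (25.6 + 2.7s)·3.6/(s(s+2.2)). The closed-loop characteristic equation is s² + (2.2 + 3.6·2.7)s + 3.6·25.6 = 0.
That is s² + 11.92s + 92.16 = 0, so ω_n = 9.6 rad/s and ζ = 11.92/(2·9.6) = 0.6208.
%OS = 100·exp(−πζ/√(1−ζ²)) = 8.31%.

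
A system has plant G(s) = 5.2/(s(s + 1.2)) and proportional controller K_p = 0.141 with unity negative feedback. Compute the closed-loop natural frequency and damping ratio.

1 + K_p·G(s) = 0 gives s² + 1.2s + 0.7332 = 0.
Matching s² + 2ζω_n s + ω_n²: ω_n = √0.7332 = 0.8563 rad/s and 2ζω_n = 1.2, so ζ = 1.2/(2·0.8563) = 0.701.

ω_n = 0.856 rad/s, ζ = 0.701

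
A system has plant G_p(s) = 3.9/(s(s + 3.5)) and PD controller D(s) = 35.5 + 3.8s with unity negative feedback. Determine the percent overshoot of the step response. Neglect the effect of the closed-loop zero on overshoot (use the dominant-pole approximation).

Forward path: (35.5 + 3.8s)·3.9/(s(s+3.5)). The closed-loop characteristic equation is s² + (3.5 + 3.9·3.8)s + 3.9·35.5 = 0.
That is s² + 18.32s + 138.4 = 0, so ω_n = 11.77 rad/s and ζ = 18.32/(2·11.77) = 0.7785.
%OS = 100·exp(−πζ/√(1−ζ²)) = 2.03%.

2.03%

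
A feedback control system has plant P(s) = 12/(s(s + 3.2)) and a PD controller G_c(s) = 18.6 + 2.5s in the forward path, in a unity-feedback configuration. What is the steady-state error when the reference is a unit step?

0

The open loop G_c(s)P(s) has a pole at the origin (type 1), so the static position error constant is infinite and e_ss = 1/(1+∞) = 0.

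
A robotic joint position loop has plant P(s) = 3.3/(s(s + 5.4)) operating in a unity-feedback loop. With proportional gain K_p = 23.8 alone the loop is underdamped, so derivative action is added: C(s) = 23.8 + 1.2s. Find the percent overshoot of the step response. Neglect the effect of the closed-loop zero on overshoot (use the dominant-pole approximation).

14.2%

Forward path: (23.8 + 1.2s)·3.3/(s(s+5.4)). The closed-loop characteristic equation is s² + (5.4 + 3.3·1.2)s + 3.3·23.8 = 0.
That is s² + 9.36s + 78.54 = 0, so ω_n = 8.862 rad/s and ζ = 9.36/(2·8.862) = 0.5281.
%OS = 100·exp(−πζ/√(1−ζ²)) = 14.2%.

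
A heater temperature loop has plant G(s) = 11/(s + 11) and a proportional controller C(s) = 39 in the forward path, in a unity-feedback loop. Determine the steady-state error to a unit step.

0.025

The loop is type 0. Static position error constant K_pos = C(0)·G(0) = 39·1 = 39.
Steady-state error to a unit step: e_ss = 1/(1+K_pos) = 1/40 = 0.025.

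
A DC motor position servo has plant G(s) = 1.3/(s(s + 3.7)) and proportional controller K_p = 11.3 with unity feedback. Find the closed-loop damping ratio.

1 + K_p·G(s) = 0 gives s² + 3.7s + 14.69 = 0.
Matching s² + 2ζω_n s + ω_n²: ω_n = √14.69 = 3.833 rad/s and 2ζω_n = 3.7, so ζ = 3.7/(2·3.833) = 0.483.

ζ = 0.483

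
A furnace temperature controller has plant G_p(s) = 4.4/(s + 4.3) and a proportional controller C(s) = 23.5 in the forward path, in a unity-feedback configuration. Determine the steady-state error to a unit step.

0.0399

The loop is type 0. Static position error constant K_pos = C(0)·G_p(0) = 23.5·1.023 = 24.05.
Steady-state error to a unit step: e_ss = 1/(1+K_pos) = 1/25.05 = 0.0399.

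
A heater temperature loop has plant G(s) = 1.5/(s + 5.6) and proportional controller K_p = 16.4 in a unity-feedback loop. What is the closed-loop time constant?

Closed-loop transfer function: T(s) = K_p·G(s)/(1 + K_p·G(s)) = 24.6/(s + 5.6 + 24.6) = 24.6/(s + 30.2).
Time constant τ = 1/30.2 = 0.0331 s.

τ = 0.0331 s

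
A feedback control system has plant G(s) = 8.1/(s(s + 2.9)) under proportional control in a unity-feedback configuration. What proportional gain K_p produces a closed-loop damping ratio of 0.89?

K_p = 0.328

Closed-loop characteristic equation: s² + 2.9s + K_p·8.1 = 0.
So ω_n = √(8.1K_p) and 2ζω_n = 2.9, giving ζ = 2.9/(2√(8.1K_p)).
Setting ζ = 0.89: √(8.1K_p) = 2.9/(2·0.89) = 1.629, so K_p = 2.654/8.1 = 0.328.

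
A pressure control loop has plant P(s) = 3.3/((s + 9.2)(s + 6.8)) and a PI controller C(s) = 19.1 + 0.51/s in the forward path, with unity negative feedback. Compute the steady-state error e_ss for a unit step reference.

The open loop C(s)P(s) has a pole at the origin (type 1), so the static position error constant is infinite and e_ss = 1/(1+∞) = 0.

0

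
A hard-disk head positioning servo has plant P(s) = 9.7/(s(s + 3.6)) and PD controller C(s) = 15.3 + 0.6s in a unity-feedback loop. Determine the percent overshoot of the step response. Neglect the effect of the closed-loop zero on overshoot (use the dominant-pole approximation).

26.8%

Forward path: (15.3 + 0.6s)·9.7/(s(s+3.6)). The closed-loop characteristic equation is s² + (3.6 + 9.7·0.6)s + 9.7·15.3 = 0.
That is s² + 9.42s + 148.4 = 0, so ω_n = 12.18 rad/s and ζ = 9.42/(2·12.18) = 0.3866.
%OS = 100·exp(−πζ/√(1−ζ²)) = 26.8%.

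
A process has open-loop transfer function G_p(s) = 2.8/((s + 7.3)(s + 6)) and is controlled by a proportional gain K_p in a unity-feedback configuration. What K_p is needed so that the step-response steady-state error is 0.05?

For a type-0 loop with proportional control, e_ss = 1/(1 + K_p·G_p(0)).
G_p(0) = 0.06393. Require 1/(1 + K_p·0.06393) = 0.05, so 1 + 0.06393·K_p = 20.
K_p = (20 − 1)/0.06393 = 297.

K_p = 297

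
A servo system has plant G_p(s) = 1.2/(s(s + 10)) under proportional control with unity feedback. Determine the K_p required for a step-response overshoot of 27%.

K_p = 141

From %OS = 100·exp(−πζ/√(1−ζ²)) = 27%, ζ = −ln(0.27)/√(π²+ln²(0.27)) = 0.3847.
Characteristic equation s² + 10s + 1.2K_p = 0 gives ζ = 10/(2√(1.2K_p)).
Setting ζ = 0.3847: √(1.2K_p) = 10/(2·0.3847) = 13, so K_p = 168.9/1.2 = 141.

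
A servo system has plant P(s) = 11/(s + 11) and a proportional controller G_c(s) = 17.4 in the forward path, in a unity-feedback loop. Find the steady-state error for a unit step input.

The loop is type 0. Static position error constant K_pos = G_c(0)·P(0) = 17.4·1 = 17.4.
Steady-state error to a unit step: e_ss = 1/(1+K_pos) = 1/18.4 = 0.0543.

0.0543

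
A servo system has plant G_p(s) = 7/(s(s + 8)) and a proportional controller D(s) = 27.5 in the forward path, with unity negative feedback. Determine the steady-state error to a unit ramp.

0.0416

The loop has one pole at the origin (type 1). Velocity error constant K_v = lim_{s→0} s·D(s)G_p(s) = 27.5·7/8 = 24.06.
Steady-state error to a unit ramp: e_ss = 1/K_v = 0.0416.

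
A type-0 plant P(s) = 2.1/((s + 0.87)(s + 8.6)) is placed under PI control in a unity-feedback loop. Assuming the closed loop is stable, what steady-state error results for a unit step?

0

The PI controller's integrator makes the forward path type 1, so e_ss to a step is zero.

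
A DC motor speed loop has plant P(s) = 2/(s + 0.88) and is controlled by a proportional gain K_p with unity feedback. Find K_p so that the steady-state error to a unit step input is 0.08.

K_p = 5.06

The loop is type 0, so e_ss(step) = 1/(1 + K_pos) with K_pos = K_p·P(0).
P(0) = 2.273. Require 1/(1 + K_p·2.273) = 0.08, so 1 + 2.273·K_p = 12.5.
K_p = (12.5 − 1)/2.273 = 5.06.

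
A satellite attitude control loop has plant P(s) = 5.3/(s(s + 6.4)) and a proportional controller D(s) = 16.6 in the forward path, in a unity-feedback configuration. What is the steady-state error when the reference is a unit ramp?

0.0727

The loop has one pole at the origin (type 1). Velocity error constant K_v = lim_{s→0} s·D(s)P(s) = 16.6·5.3/6.4 = 13.75.
Steady-state error to a unit ramp: e_ss = 1/K_v = 0.0727.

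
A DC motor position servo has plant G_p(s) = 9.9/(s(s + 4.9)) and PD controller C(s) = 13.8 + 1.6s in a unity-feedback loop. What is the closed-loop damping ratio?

ζ = 0.887

Forward path: (13.8 + 1.6s)·9.9/(s(s+4.9)). The closed-loop characteristic equation is s² + (4.9 + 9.9·1.6)s + 9.9·13.8 = 0.
That is s² + 20.74s + 136.6 = 0, so ω_n = 11.69 rad/s and ζ = 20.74/(2·11.69) = 0.8872.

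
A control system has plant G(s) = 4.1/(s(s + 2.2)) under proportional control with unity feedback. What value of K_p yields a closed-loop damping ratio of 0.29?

K_p = 3.51

Closed-loop characteristic equation: s² + 2.2s + K_p·4.1 = 0.
So ω_n = √(4.1K_p) and 2ζω_n = 2.2, giving ζ = 2.2/(2√(4.1K_p)).
Setting ζ = 0.29: √(4.1K_p) = 2.2/(2·0.29) = 3.793, so K_p = 14.39/4.1 = 3.51.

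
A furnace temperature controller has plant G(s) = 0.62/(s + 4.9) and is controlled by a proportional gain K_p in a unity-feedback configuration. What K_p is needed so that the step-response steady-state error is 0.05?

For a type-0 loop with proportional control, e_ss = 1/(1 + K_p·G(0)).
G(0) = 0.1265. Require 1/(1 + K_p·0.1265) = 0.05, so 1 + 0.1265·K_p = 20.
K_p = (20 − 1)/0.1265 = 150.

K_p = 150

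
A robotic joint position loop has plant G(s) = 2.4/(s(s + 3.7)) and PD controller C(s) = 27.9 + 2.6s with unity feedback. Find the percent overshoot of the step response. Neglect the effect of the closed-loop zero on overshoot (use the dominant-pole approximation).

9.06%

Forward path: (27.9 + 2.6s)·2.4/(s(s+3.7)). The closed-loop characteristic equation is s² + (3.7 + 2.4·2.6)s + 2.4·27.9 = 0.
That is s² + 9.94s + 66.96 = 0, so ω_n = 8.183 rad/s and ζ = 9.94/(2·8.183) = 0.6074.
%OS = 100·exp(−πζ/√(1−ζ²)) = 9.06%.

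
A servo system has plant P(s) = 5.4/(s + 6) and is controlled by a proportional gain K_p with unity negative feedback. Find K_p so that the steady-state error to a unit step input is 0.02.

For a type-0 loop with proportional control, e_ss = 1/(1 + K_p·P(0)).
P(0) = 0.9. Require 1/(1 + K_p·0.9) = 0.02, so 1 + 0.9·K_p = 50.
K_p = (50 − 1)/0.9 = 54.4.

K_p = 54.4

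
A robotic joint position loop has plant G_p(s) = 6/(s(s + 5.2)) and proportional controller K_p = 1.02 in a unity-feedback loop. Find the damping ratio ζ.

The closed-loop denominator is s(s+5.2) + 1.02·6 = s² + 5.2s + 6.12.
So ω_n² = 6.12 ⇒ ω_n = 2.474 rad/s, and ζ = 5.2/(2ω_n) = 1.05.

ζ = 1.05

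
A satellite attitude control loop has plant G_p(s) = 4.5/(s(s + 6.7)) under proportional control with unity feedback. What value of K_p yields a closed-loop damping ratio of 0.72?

K_p = 4.81

Closed-loop characteristic equation: s² + 6.7s + K_p·4.5 = 0.
So ω_n = √(4.5K_p) and 2ζω_n = 6.7, giving ζ = 6.7/(2√(4.5K_p)).
Setting ζ = 0.72: √(4.5K_p) = 6.7/(2·0.72) = 4.653, so K_p = 21.65/4.5 = 4.81.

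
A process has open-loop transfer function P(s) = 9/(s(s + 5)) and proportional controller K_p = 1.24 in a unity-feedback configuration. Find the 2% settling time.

T_s ≈ 1.6 s

The closed-loop denominator s² + 5s + 11.16 gives ω_n = √11.16 = 3.341 and ζ = 5/(2ω_n) = 0.7484.
2% settling time T_s ≈ 4/(ζω_n) = 4/2.5 = 1.6 s.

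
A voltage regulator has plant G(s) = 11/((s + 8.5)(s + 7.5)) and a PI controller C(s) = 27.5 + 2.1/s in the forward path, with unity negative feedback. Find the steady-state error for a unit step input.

The open loop C(s)G(s) has a pole at the origin (type 1), so the static position error constant is infinite and e_ss = 1/(1+∞) = 0.

0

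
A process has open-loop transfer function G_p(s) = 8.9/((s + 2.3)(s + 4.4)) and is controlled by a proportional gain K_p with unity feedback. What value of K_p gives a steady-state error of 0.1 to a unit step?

K_p = 10.2

The loop is type 0, so e_ss(step) = 1/(1 + K_pos) with K_pos = K_p·G_p(0).
G_p(0) = 0.8794. Require 1/(1 + K_p·0.8794) = 0.1, so 1 + 0.8794·K_p = 10.
K_p = (10 − 1)/0.8794 = 10.2.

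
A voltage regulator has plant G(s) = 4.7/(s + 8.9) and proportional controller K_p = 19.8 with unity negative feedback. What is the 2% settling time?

Closed-loop transfer function: T(s) = K_p·G(s)/(1 + K_p·G(s)) = 93.06/(s + 8.9 + 93.06) = 93.06/(s + 102).
Time constant τ = 1/102 = 0.009808 s, so the 2% settling time is about 4τ = 0.0392 s.

T_s ≈ 0.0392 s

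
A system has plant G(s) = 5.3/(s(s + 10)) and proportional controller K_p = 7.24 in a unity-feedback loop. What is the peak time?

From 1 + K_pG(s) = 0: s² + 10s + 38.37 = 0 ⇒ ω_n = 6.195, ζ = 0.8072.
Damped frequency ω_d = ω_n√(1−ζ²) = 3.657 rad/s, so peak time T_p = π/ω_d = 0.859 s.

T_p = 0.859 s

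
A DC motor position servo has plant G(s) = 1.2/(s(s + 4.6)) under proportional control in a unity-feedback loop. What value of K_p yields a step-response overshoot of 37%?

K_p = 48.4

From %OS = 100·exp(−πζ/√(1−ζ²)) = 37%, ζ = −ln(0.37)/√(π²+ln²(0.37)) = 0.3017.
Characteristic equation s² + 4.6s + 1.2K_p = 0 gives ζ = 4.6/(2√(1.2K_p)).
Setting ζ = 0.3017: √(1.2K_p) = 4.6/(2·0.3017) = 7.623, so K_p = 58.11/1.2 = 48.4.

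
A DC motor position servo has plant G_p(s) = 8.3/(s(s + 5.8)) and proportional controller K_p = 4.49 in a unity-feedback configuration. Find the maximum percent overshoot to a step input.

18.3%

From 1 + K_pG_p(s) = 0: s² + 5.8s + 37.27 = 0 ⇒ ω_n = 6.105, ζ = 0.475.
%OS = 100·exp(−πζ/√(1−ζ²)) = 100·exp(−π·0.475/√0.7743) = 18.3%.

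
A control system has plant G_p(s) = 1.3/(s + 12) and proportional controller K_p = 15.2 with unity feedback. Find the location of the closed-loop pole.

Closed-loop transfer function: T(s) = K_p·G_p(s)/(1 + K_p·G_p(s)) = 19.76/(s + 12 + 19.76) = 19.76/(s + 31.76).
The closed-loop pole is at s = −31.76.

s = -31.76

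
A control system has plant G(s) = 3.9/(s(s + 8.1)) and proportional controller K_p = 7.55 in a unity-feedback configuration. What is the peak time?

The closed-loop denominator s² + 8.1s + 29.45 gives ω_n = √29.45 = 5.426 and ζ = 8.1/(2ω_n) = 0.7464.
Damped frequency ω_d = ω_n√(1−ζ²) = 3.611 rad/s, so peak time T_p = π/ω_d = 0.87 s.

T_p = 0.87 s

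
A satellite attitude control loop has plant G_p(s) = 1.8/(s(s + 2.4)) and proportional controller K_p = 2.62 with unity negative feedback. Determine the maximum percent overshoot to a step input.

12.5%

From 1 + K_pG_p(s) = 0: s² + 2.4s + 4.716 = 0 ⇒ ω_n = 2.172, ζ = 0.5526.
%OS = 100·exp(−πζ/√(1−ζ²)) = 100·exp(−π·0.5526/√0.6947) = 12.5%.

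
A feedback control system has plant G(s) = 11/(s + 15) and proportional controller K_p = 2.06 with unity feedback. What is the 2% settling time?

T_s ≈ 0.106 s

Closed-loop transfer function: T(s) = K_p·G(s)/(1 + K_p·G(s)) = 22.66/(s + 15 + 22.66) = 22.66/(s + 37.66).
Time constant τ = 1/37.66 = 0.02655 s, so the 2% settling time is about 4τ = 0.106 s.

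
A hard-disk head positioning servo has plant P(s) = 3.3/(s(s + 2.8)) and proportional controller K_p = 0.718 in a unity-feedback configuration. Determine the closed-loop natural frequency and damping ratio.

With unity feedback the closed-loop characteristic equation is s² + 2.8s + 0.718·3.3 = s² + 2.8s + 2.369 = 0.
So ω_n² = 2.369 ⇒ ω_n = 1.539 rad/s, and ζ = 2.8/(2ω_n) = 0.91.

ω_n = 1.54 rad/s, ζ = 0.91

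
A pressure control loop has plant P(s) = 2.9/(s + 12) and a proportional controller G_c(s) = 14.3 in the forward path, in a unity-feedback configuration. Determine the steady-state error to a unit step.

The loop is type 0. Static position error constant K_pos = G_c(0)·P(0) = 14.3·0.2417 = 3.456.
Steady-state error to a unit step: e_ss = 1/(1+K_pos) = 1/4.456 = 0.224.

0.224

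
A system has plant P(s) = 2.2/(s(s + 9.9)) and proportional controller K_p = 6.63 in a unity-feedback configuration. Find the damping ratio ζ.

The closed-loop denominator is s(s+9.9) + 6.63·2.2 = s² + 9.9s + 14.59.
So ω_n² = 14.59 ⇒ ω_n = 3.819 rad/s, and ζ = 9.9/(2ω_n) = 1.3.

ζ = 1.3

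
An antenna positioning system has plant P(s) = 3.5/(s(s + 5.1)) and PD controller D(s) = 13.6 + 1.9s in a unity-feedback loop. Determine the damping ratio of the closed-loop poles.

ζ = 0.852

Forward path: (13.6 + 1.9s)·3.5/(s(s+5.1)). The closed-loop characteristic equation is s² + (5.1 + 3.5·1.9)s + 3.5·13.6 = 0.
That is s² + 11.75s + 47.6 = 0, so ω_n = 6.899 rad/s and ζ = 11.75/(2·6.899) = 0.8515.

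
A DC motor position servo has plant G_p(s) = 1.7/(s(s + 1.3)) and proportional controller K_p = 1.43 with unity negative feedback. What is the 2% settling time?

From 1 + K_pG_p(s) = 0: s² + 1.3s + 2.431 = 0 ⇒ ω_n = 1.559, ζ = 0.4169.
2% settling time T_s ≈ 4/(ζω_n) = 4/0.65 = 6.15 s.

T_s ≈ 6.15 s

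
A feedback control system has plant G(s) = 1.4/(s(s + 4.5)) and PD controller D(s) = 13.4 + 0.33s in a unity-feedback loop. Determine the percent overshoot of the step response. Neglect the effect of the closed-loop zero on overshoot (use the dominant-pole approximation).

Forward path: (13.4 + 0.33s)·1.4/(s(s+4.5)). The closed-loop characteristic equation is s² + (4.5 + 1.4·0.33)s + 1.4·13.4 = 0.
That is s² + 4.962s + 18.76 = 0, so ω_n = 4.331 rad/s and ζ = 4.962/(2·4.331) = 0.5728.
%OS = 100·exp(−πζ/√(1−ζ²)) = 11.1%.

11.1%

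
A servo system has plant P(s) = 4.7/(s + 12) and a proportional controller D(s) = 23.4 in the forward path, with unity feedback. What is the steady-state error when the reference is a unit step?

0.0984

The loop is type 0. Static position error constant K_pos = D(0)·P(0) = 23.4·0.3917 = 9.165.
Steady-state error to a unit step: e_ss = 1/(1+K_pos) = 1/10.16 = 0.0984.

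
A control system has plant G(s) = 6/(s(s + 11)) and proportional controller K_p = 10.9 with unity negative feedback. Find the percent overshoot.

5.42%

Closed-loop characteristic equation: s² + 11s + 65.4 = 0, so ω_n = 8.087 rad/s and ζ = 11/(2·8.087) = 0.6801.
%OS = 100·exp(−πζ/√(1−ζ²)) = 100·exp(−π·0.6801/√0.5375) = 5.42%.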